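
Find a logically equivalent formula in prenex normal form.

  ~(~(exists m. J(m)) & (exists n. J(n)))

exists m. forall n. (J(m) | ~J(n))

Push ¬ through the quantifiers and connectives to reach negation normal form:
  (exists m. J(m)) | (forall n. ~J(n))
All bound variables are already distinct, so no renaming is needed.
Finally move all quantifiers to the prefix:
  exists m. forall n. (J(m) | ~J(n))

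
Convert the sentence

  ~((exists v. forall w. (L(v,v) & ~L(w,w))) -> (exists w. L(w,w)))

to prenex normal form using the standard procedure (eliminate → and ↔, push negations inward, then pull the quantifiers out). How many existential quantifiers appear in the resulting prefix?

1

Rewrite implications/biconditionals: A → B as ¬A ∨ B.
  ~(~(exists v. forall w. (L(v,v) & ~L(w,w))) | (exists w. L(w,w)))
Drive negations inward (¬∀x A ≡ ∃x ¬A, ¬∃x A ≡ ∀x ¬A, De Morgan for ∧/∨):
  (exists v. forall w. (L(v,v) & ~L(w,w))) & (forall w. ~L(w,w))
Rename bound variables to avoid capture: w↦z1.
  (exists v. forall w. (L(v,v) & ~L(w,w))) & (forall z1. ~L(z1,z1))
Pull the quantifiers to the front (each side's bound variable is not free in the other side):
  exists v. forall w. forall z1. (L(v,v) & ~L(w,w) & ~L(z1,z1))
The prefix is exists v forall w forall z1: 2 universal, 1 existential.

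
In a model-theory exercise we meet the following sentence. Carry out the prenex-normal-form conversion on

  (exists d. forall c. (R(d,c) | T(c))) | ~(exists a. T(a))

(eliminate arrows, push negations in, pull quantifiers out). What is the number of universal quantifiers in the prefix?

Drive negations inward (¬∀x A ≡ ∃x ¬A, ¬∃x A ≡ ∀x ¬A, De Morgan for ∧/∨):
  (exists d. forall c. (R(d,c) | T(c))) | (forall a. ~T(a))
All bound variables are already distinct, so no renaming is needed.
Pull the quantifiers to the front (each side's bound variable is not free in the other side):
  exists d. forall c. forall a. (R(d,c) | T(c) | ~T(a))
The prefix is exists d forall c forall a: 2 universal, 1 existential.

2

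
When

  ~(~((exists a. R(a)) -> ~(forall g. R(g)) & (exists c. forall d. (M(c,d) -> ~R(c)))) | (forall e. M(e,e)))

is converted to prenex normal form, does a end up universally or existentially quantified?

universal

First replace A → B with ¬A ∨ B.
  ~(~(~(exists a. R(a)) | ~(forall g. R(g)) & (exists c. forall d. (~M(c,d) | ~R(c)))) | (forall e. M(e,e)))
Move each ¬ inward, flipping quantifiers it crosses:
  ((forall a. ~R(a)) | (exists g. ~R(g)) & (exists c. forall d. (~M(c,d) | ~R(c)))) & (exists e. ~M(e,e))
Finally move all quantifiers to the prefix:
  forall a. exists g. exists c. forall d. exists e. ((~R(a) | ~R(g) & (~M(c,d) | ~R(c))) & ~M(e,e))
The quantifier exists a sits under an odd number of negations (counting the antecedent side of each →), so it flips to forall a.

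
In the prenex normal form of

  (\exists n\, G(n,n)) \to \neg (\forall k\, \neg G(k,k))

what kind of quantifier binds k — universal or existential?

existential

First replace A → B with ¬A ∨ B.
  \neg (\exists n\, G(n,n)) \lor \neg (\forall k\, \neg G(k,k))
Push ¬ through the quantifiers and connectives to reach negation normal form:
  (\forall n\, \neg G(n,n)) \lor (\exists k\, G(k,k))
All bound variables are already distinct, so no renaming is needed.
Finally move all quantifiers to the prefix:
  \forall n\, \exists k\, (\neg G(n,n) \lor G(k,k))
The quantifier \forall k sits under an odd number of negations (counting the antecedent side of each →), so it flips to \exists k.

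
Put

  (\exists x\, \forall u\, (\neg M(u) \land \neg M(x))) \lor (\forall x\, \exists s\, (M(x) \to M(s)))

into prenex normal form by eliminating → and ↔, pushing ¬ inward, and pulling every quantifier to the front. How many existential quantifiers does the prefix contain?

Rewrite implications/biconditionals: A → B as ¬A ∨ B.
  (\exists x\, \forall u\, (\neg M(u) \land \neg M(x))) \lor (\forall x\, \exists s\, (\neg M(x) \lor M(s)))
Standardize variables apart so no two quantifiers bind the same name: x↦w1.
  (\exists x\, \forall u\, (\neg M(u) \land \neg M(x))) \lor (\forall w1\, \exists s\, (\neg M(w1) \lor M(s)))
Pull the quantifiers to the front (each side's bound variable is not free in the other side):
  \exists x\, \forall u\, \forall w1\, \exists s\, (\neg M(u) \land \neg M(x) \lor \neg M(w1) \lor M(s))
The prefix is \exists x \forall u \forall w1 \exists s: 2 universal, 2 existential.

2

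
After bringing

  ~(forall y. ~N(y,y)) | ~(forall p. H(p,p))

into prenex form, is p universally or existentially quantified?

Push ¬ through the quantifiers and connectives to reach negation normal form:
  (exists y. N(y,y)) | (exists p. ~H(p,p))
Extract every quantifier outward, since the variables are now distinct and don't occur free across branches:
  exists y. exists p. (N(y,y) | ~H(p,p))
The quantifier forall p sits under an odd number of negations, so it flips to exists p.

existential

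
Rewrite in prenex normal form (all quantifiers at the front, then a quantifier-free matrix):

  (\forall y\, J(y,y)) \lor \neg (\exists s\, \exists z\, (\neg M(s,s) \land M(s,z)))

Move each ¬ inward, flipping quantifiers it crosses:
  (\forall y\, J(y,y)) \lor (\forall s\, \forall z\, (M(s,s) \lor \neg M(s,z)))
All bound variables are already distinct, so no renaming is needed.
Extract every quantifier outward, since the variables are now distinct and don't occur free across branches:
  \forall y\, \forall s\, \forall z\, (J(y,y) \lor M(s,s) \lor \neg M(s,z))

\forall y\, \forall s\, \forall z\, (J(y,y) \lor M(s,s) \lor \neg M(s,z))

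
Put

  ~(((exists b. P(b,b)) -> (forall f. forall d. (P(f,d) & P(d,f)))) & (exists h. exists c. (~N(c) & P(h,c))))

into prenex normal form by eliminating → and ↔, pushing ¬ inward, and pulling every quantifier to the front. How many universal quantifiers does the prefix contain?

2

First replace A → B with ¬A ∨ B.
  ~((~(exists b. P(b,b)) | (forall f. forall d. (P(f,d) & P(d,f)))) & (exists h. exists c. (~N(c) & P(h,c))))
Push ¬ through the quantifiers and connectives to reach negation normal form:
  (exists b. P(b,b)) & (exists f. exists d. (~P(f,d) | ~P(d,f))) | (forall h. forall c. (N(c) | ~P(h,c)))
All bound variables are already distinct, so no renaming is needed.
Finally move all quantifiers to the prefix:
  exists b. exists f. exists d. forall h. forall c. (P(b,b) & (~P(f,d) | ~P(d,f)) | N(c) | ~P(h,c))
The prefix is exists b exists f exists d forall h forall c: 2 universal, 3 existential.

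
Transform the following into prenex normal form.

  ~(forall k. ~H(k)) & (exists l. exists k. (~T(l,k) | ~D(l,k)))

Drive negations inward (¬∀x A ≡ ∃x ¬A, ¬∃x A ≡ ∀x ¬A, De Morgan for ∧/∨):
  (exists k. H(k)) & (exists l. exists k. (~T(l,k) | ~D(l,k)))
Rename bound variables to avoid capture: k↦x1.
  (exists k. H(k)) & (exists l. exists x1. (~T(l,x1) | ~D(l,x1)))
Pull the quantifiers to the front (each side's bound variable is not free in the other side):
  exists k. exists l. exists x1. (H(k) & (~T(l,x1) | ~D(l,x1)))

exists k. exists l. exists x1. (H(k) & (~T(l,x1) | ~D(l,x1)))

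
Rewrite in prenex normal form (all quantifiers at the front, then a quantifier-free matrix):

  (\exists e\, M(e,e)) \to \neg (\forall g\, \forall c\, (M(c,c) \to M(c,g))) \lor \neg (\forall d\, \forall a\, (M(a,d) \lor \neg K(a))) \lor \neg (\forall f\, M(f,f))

\forall e\, \exists g\, \exists c\, \exists d\, \exists a\, \exists f\, (\neg M(e,e) \lor M(c,c) \land \neg M(c,g) \lor \neg M(a,d) \land K(a) \lor \neg M(f,f))

Eliminate → and ↔ using ¬ and ∨.
  \neg (\exists e\, M(e,e)) \lor \neg (\forall g\, \forall c\, (\neg M(c,c) \lor M(c,g))) \lor \neg (\forall d\, \forall a\, (M(a,d) \lor \neg K(a))) \lor \neg (\forall f\, M(f,f))
Move each ¬ inward, flipping quantifiers it crosses:
  (\forall e\, \neg M(e,e)) \lor (\exists g\, \exists c\, (M(c,c) \land \neg M(c,g))) \lor (\exists d\, \exists a\, (\neg M(a,d) \land K(a))) \lor (\exists f\, \neg M(f,f))
Finally move all quantifiers to the prefix:
  \forall e\, \exists g\, \exists c\, \exists d\, \exists a\, \exists f\, (\neg M(e,e) \lor M(c,c) \land \neg M(c,g) \lor \neg M(a,d) \land K(a) \lor \neg M(f,f))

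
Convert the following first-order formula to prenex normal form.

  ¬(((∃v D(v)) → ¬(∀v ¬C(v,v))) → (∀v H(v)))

Eliminate → and ↔ using ¬ and ∨.
  ¬(¬(¬(∃v D(v)) ∨ ¬(∀v ¬C(v,v))) ∨ (∀v H(v)))
Push ¬ through the quantifiers and connectives to reach negation normal form:
  ((∀v ¬D(v)) ∨ (∃v C(v,v))) ∧ (∃v ¬H(v))
Give each quantifier a distinct variable: v↦z, v↦q.
  ((∀v ¬D(v)) ∨ (∃z C(z,z))) ∧ (∃q ¬H(q))
Finally move all quantifiers to the prefix:
  ∀v ∃z ∃q ((¬D(v) ∨ C(z,z)) ∧ ¬H(q))

∀v ∃z ∃q ((¬D(v) ∨ C(z,z)) ∧ ¬H(q))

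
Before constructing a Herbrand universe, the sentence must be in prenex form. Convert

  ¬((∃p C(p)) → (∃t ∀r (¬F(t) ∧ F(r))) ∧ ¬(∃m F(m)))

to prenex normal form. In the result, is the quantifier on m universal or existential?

First replace A → B with ¬A ∨ B.
  ¬(¬(∃p C(p)) ∨ (∃t ∀r (¬F(t) ∧ F(r))) ∧ ¬(∃m F(m)))
Move each ¬ inward, flipping quantifiers it crosses:
  (∃p C(p)) ∧ ((∀t ∃r (F(t) ∨ ¬F(r))) ∨ (∃m F(m)))
Extract every quantifier outward, since the variables are now distinct and don't occur free across branches:
  ∃p ∀t ∃r ∃m (C(p) ∧ (F(t) ∨ ¬F(r) ∨ F(m)))
The quantifier ∃m sits under an even number of negations (counting the antecedent side of each →), so it remains existential.

existential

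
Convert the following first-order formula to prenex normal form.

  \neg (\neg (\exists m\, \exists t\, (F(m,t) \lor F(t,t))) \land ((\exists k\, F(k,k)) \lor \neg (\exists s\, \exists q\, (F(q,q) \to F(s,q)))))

Rewrite implications/biconditionals: A → B as ¬A ∨ B.
  \neg (\neg (\exists m\, \exists t\, (F(m,t) \lor F(t,t))) \land ((\exists k\, F(k,k)) \lor \neg (\exists s\, \exists q\, (\neg F(q,q) \lor F(s,q)))))
Drive negations inward (¬∀x A ≡ ∃x ¬A, ¬∃x A ≡ ∀x ¬A, De Morgan for ∧/∨):
  (\exists m\, \exists t\, (F(m,t) \lor F(t,t))) \lor (\forall k\, \neg F(k,k)) \land (\exists s\, \exists q\, (\neg F(q,q) \lor F(s,q)))
All bound variables are already distinct, so no renaming is needed.
Extract every quantifier outward, since the variables are now distinct and don't occur free across branches:
  \exists m\, \exists t\, \forall k\, \exists s\, \exists q\, (F(m,t) \lor F(t,t) \lor \neg F(k,k) \land (\neg F(q,q) \lor F(s,q)))

\exists m\, \exists t\, \forall k\, \exists s\, \exists q\, (F(m,t) \lor F(t,t) \lor \neg F(k,k) \land (\neg F(q,q) \lor F(s,q)))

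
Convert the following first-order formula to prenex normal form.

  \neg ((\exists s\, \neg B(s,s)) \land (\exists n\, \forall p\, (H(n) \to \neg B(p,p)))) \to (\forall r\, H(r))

\exists s\, \exists n\, \forall p\, \forall r\, (\neg B(s,s) \land (\neg H(n) \lor \neg B(p,p)) \lor H(r))

Rewrite implications/biconditionals: A → B as ¬A ∨ B.
  \neg \neg ((\exists s\, \neg B(s,s)) \land (\exists n\, \forall p\, (\neg H(n) \lor \neg B(p,p)))) \lor (\forall r\, H(r))
Move each ¬ inward, flipping quantifiers it crosses:
  (\exists s\, \neg B(s,s)) \land (\exists n\, \forall p\, (\neg H(n) \lor \neg B(p,p))) \lor (\forall r\, H(r))
All bound variables are already distinct, so no renaming is needed.
Pull the quantifiers to the front (each side's bound variable is not free in the other side):
  \exists s\, \exists n\, \forall p\, \forall r\, (\neg B(s,s) \land (\neg H(n) \lor \neg B(p,p)) \lor H(r))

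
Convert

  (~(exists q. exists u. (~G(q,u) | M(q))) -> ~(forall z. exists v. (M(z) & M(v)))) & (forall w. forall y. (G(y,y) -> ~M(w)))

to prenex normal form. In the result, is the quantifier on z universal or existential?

Rewrite implications/biconditionals: A → B as ¬A ∨ B.
  (~~(exists q. exists u. (~G(q,u) | M(q))) | ~(forall z. exists v. (M(z) & M(v)))) & (forall w. forall y. (~G(y,y) | ~M(w)))
Drive negations inward (¬∀x A ≡ ∃x ¬A, ¬∃x A ≡ ∀x ¬A, De Morgan for ∧/∨):
  ((exists q. exists u. (~G(q,u) | M(q))) | (exists z. forall v. (~M(z) | ~M(v)))) & (forall w. forall y. (~G(y,y) | ~M(w)))
All bound variables are already distinct, so no renaming is needed.
Extract every quantifier outward, since the variables are now distinct and don't occur free across branches:
  exists q. exists u. exists z. forall v. forall w. forall y. ((~G(q,u) | M(q) | ~M(z) | ~M(v)) & (~G(y,y) | ~M(w)))
The quantifier forall z sits under an odd number of negations (counting the antecedent side of each →), so it flips to exists z.

existential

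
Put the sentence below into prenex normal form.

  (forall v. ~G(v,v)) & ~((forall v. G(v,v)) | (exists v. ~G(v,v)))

forall v. exists z1. forall w1. (~G(v,v) & ~G(z1,z1) & G(w1,w1))

Push ¬ through the quantifiers and connectives to reach negation normal form:
  (forall v. ~G(v,v)) & (exists v. ~G(v,v)) & (forall v. G(v,v))
Standardize variables apart so no two quantifiers bind the same name: v↦z1, v↦w1.
  (forall v. ~G(v,v)) & (exists z1. ~G(z1,z1)) & (forall w1. G(w1,w1))
Finally move all quantifiers to the prefix:
  forall v. exists z1. forall w1. (~G(v,v) & ~G(z1,z1) & G(w1,w1))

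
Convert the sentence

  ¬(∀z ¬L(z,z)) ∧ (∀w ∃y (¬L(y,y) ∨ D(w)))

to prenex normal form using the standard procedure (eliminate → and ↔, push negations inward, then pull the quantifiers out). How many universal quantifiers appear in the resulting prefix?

Drive negations inward (¬∀x A ≡ ∃x ¬A, ¬∃x A ≡ ∀x ¬A, De Morgan for ∧/∨):
  (∃z L(z,z)) ∧ (∀w ∃y (¬L(y,y) ∨ D(w)))
Extract every quantifier outward, since the variables are now distinct and don't occur free across branches:
  ∃z ∀w ∃y (L(z,z) ∧ (¬L(y,y) ∨ D(w)))
The prefix is ∃z ∀w ∃y: 1 universal, 2 existential.

1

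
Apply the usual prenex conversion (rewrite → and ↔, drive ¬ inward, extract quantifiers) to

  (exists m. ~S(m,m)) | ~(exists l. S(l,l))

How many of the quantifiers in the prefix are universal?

Drive negations inward (¬∀x A ≡ ∃x ¬A, ¬∃x A ≡ ∀x ¬A, De Morgan for ∧/∨):
  (exists m. ~S(m,m)) | (forall l. ~S(l,l))
Finally move all quantifiers to the prefix:
  exists m. forall l. (~S(m,m) | ~S(l,l))
The prefix is exists m forall l: 1 universal, 1 existential.

1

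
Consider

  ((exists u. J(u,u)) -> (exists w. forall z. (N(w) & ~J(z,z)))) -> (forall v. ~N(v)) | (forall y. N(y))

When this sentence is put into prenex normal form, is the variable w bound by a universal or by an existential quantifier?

First replace A → B with ¬A ∨ B.
  ~(~(exists u. J(u,u)) | (exists w. forall z. (N(w) & ~J(z,z)))) | (forall v. ~N(v)) | (forall y. N(y))
Move each ¬ inward, flipping quantifiers it crosses:
  (exists u. J(u,u)) & (forall w. exists z. (~N(w) | J(z,z))) | (forall v. ~N(v)) | (forall y. N(y))
Pull the quantifiers to the front (each side's bound variable is not free in the other side):
  exists u. forall w. exists z. forall v. forall y. (J(u,u) & (~N(w) | J(z,z)) | ~N(v) | N(y))
The quantifier exists w sits under an odd number of negations (counting the antecedent side of each →), so it flips to forall w.

universal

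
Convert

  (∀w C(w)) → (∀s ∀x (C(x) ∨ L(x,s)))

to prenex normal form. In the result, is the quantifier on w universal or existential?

existential

Rewrite implications/biconditionals: A → B as ¬A ∨ B.
  ¬(∀w C(w)) ∨ (∀s ∀x (C(x) ∨ L(x,s)))
Drive negations inward (¬∀x A ≡ ∃x ¬A, ¬∃x A ≡ ∀x ¬A, De Morgan for ∧/∨):
  (∃w ¬C(w)) ∨ (∀s ∀x (C(x) ∨ L(x,s)))
Pull the quantifiers to the front (each side's bound variable is not free in the other side):
  ∃w ∀s ∀x (¬C(w) ∨ C(x) ∨ L(x,s))
The quantifier ∀w sits under an odd number of negations (counting the antecedent side of each →), so it flips to ∃w.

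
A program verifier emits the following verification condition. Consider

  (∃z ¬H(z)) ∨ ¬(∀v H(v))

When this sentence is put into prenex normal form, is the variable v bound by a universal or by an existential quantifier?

Push ¬ through the quantifiers and connectives to reach negation normal form:
  (∃z ¬H(z)) ∨ (∃v ¬H(v))
All bound variables are already distinct, so no renaming is needed.
Pull the quantifiers to the front (each side's bound variable is not free in the other side):
  ∃z ∃v (¬H(z) ∨ ¬H(v))
The quantifier ∀v sits under an odd number of negations, so it flips to ∃v.

existential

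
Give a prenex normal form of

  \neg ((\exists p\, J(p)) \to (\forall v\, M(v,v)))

First replace A → B with ¬A ∨ B.
  \neg (\neg (\exists p\, J(p)) \lor (\forall v\, M(v,v)))
Move each ¬ inward, flipping quantifiers it crosses:
  (\exists p\, J(p)) \land (\exists v\, \neg M(v,v))
Pull the quantifiers to the front (each side's bound variable is not free in the other side):
  \exists p\, \exists v\, (J(p) \land \neg M(v,v))

\exists p\, \exists v\, (J(p) \land \neg M(v,v))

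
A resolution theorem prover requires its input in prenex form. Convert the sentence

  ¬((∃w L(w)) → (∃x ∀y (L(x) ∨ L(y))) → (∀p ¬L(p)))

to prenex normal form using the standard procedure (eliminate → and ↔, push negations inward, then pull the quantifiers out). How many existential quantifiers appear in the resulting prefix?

3

Eliminate → and ↔ using ¬ and ∨.
  ¬(¬(∃w L(w)) ∨ ¬(∃x ∀y (L(x) ∨ L(y))) ∨ (∀p ¬L(p)))
Drive negations inward (¬∀x A ≡ ∃x ¬A, ¬∃x A ≡ ∀x ¬A, De Morgan for ∧/∨):
  (∃w L(w)) ∧ (∃x ∀y (L(x) ∨ L(y))) ∧ (∃p L(p))
All bound variables are already distinct, so no renaming is needed.
Pull the quantifiers to the front (each side's bound variable is not free in the other side):
  ∃w ∃x ∀y ∃p (L(w) ∧ (L(x) ∨ L(y)) ∧ L(p))
The prefix is ∃w ∃x ∀y ∃p: 1 universal, 3 existential.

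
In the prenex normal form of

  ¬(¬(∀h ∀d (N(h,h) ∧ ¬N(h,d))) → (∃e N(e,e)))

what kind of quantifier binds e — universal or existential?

universal

First replace A → B with ¬A ∨ B.
  ¬(¬¬(∀h ∀d (N(h,h) ∧ ¬N(h,d))) ∨ (∃e N(e,e)))
Move each ¬ inward, flipping quantifiers it crosses:
  (∃h ∃d (¬N(h,h) ∨ N(h,d))) ∧ (∀e ¬N(e,e))
Finally move all quantifiers to the prefix:
  ∃h ∃d ∀e ((¬N(h,h) ∨ N(h,d)) ∧ ¬N(e,e))
The quantifier ∃e sits under an odd number of negations (counting the antecedent side of each →), so it flips to ∀e.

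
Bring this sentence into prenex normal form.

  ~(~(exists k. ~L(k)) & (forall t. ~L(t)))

Move each ¬ inward, flipping quantifiers it crosses:
  (exists k. ~L(k)) | (exists t. L(t))
Extract every quantifier outward, since the variables are now distinct and don't occur free across branches:
  exists k. exists t. (~L(k) | L(t))

exists k. exists t. (~L(k) | L(t))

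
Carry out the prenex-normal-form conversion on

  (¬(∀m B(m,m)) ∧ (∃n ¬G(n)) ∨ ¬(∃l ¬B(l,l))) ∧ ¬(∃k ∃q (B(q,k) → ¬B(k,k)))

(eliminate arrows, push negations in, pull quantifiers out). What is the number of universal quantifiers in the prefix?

Rewrite implications/biconditionals: A → B as ¬A ∨ B.
  (¬(∀m B(m,m)) ∧ (∃n ¬G(n)) ∨ ¬(∃l ¬B(l,l))) ∧ ¬(∃k ∃q (¬B(q,k) ∨ ¬B(k,k)))
Drive negations inward (¬∀x A ≡ ∃x ¬A, ¬∃x A ≡ ∀x ¬A, De Morgan for ∧/∨):
  ((∃m ¬B(m,m)) ∧ (∃n ¬G(n)) ∨ (∀l B(l,l))) ∧ (∀k ∀q (B(q,k) ∧ B(k,k)))
All bound variables are already distinct, so no renaming is needed.
Extract every quantifier outward, since the variables are now distinct and don't occur free across branches:
  ∃m ∃n ∀l ∀k ∀q ((¬B(m,m) ∧ ¬G(n) ∨ B(l,l)) ∧ B(q,k) ∧ B(k,k))
The prefix is ∃m ∃n ∀l ∀k ∀q: 3 universal, 2 existential.

3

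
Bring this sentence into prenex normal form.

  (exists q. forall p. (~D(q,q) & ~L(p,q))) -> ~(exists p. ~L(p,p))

forall q. exists p. forall z. (D(q,q) | L(p,q) | L(z,z))

First replace A → B with ¬A ∨ B.
  ~(exists q. forall p. (~D(q,q) & ~L(p,q))) | ~(exists p. ~L(p,p))
Move each ¬ inward, flipping quantifiers it crosses:
  (forall q. exists p. (D(q,q) | L(p,q))) | (forall p. L(p,p))
Rename bound variables to avoid capture: p↦z.
  (forall q. exists p. (D(q,q) | L(p,q))) | (forall z. L(z,z))
Pull the quantifiers to the front (each side's bound variable is not free in the other side):
  forall q. exists p. forall z. (D(q,q) | L(p,q) | L(z,z))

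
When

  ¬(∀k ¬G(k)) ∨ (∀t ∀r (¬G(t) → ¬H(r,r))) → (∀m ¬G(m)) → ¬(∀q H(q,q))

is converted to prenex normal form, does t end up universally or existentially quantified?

existential

First replace A → B with ¬A ∨ B.
  ¬(¬(∀k ¬G(k)) ∨ (∀t ∀r (¬¬G(t) ∨ ¬H(r,r)))) ∨ ¬(∀m ¬G(m)) ∨ ¬(∀q H(q,q))
Push ¬ through the quantifiers and connectives to reach negation normal form:
  (∀k ¬G(k)) ∧ (∃t ∃r (¬G(t) ∧ H(r,r))) ∨ (∃m G(m)) ∨ (∃q ¬H(q,q))
Finally move all quantifiers to the prefix:
  ∀k ∃t ∃r ∃m ∃q (¬G(k) ∧ ¬G(t) ∧ H(r,r) ∨ G(m) ∨ ¬H(q,q))
The quantifier ∀t sits under an odd number of negations (counting the antecedent side of each →), so it flips to ∃t.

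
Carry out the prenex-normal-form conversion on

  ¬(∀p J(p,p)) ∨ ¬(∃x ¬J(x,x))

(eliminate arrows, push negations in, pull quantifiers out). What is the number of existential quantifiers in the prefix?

1

Push ¬ through the quantifiers and connectives to reach negation normal form:
  (∃p ¬J(p,p)) ∨ (∀x J(x,x))
All bound variables are already distinct, so no renaming is needed.
Pull the quantifiers to the front (each side's bound variable is not free in the other side):
  ∃p ∀x (¬J(p,p) ∨ J(x,x))
The prefix is ∃p ∀x: 1 universal, 1 existential.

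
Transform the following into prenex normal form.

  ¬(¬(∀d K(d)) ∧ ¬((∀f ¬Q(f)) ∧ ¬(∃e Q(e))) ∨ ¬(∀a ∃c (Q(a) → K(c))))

First replace A → B with ¬A ∨ B.
  ¬(¬(∀d K(d)) ∧ ¬((∀f ¬Q(f)) ∧ ¬(∃e Q(e))) ∨ ¬(∀a ∃c (¬Q(a) ∨ K(c))))
Drive negations inward (¬∀x A ≡ ∃x ¬A, ¬∃x A ≡ ∀x ¬A, De Morgan for ∧/∨):
  ((∀d K(d)) ∨ (∀f ¬Q(f)) ∧ (∀e ¬Q(e))) ∧ (∀a ∃c (¬Q(a) ∨ K(c)))
All bound variables are already distinct, so no renaming is needed.
Finally move all quantifiers to the prefix:
  ∀d ∀f ∀e ∀a ∃c ((K(d) ∨ ¬Q(f) ∧ ¬Q(e)) ∧ (¬Q(a) ∨ K(c)))

∀d ∀f ∀e ∀a ∃c ((K(d) ∨ ¬Q(f) ∧ ¬Q(e)) ∧ (¬Q(a) ∨ K(c)))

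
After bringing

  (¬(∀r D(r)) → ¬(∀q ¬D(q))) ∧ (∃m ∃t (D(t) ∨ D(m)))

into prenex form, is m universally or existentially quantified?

existential

Eliminate → and ↔ using ¬ and ∨.
  (¬¬(∀r D(r)) ∨ ¬(∀q ¬D(q))) ∧ (∃m ∃t (D(t) ∨ D(m)))
Drive negations inward (¬∀x A ≡ ∃x ¬A, ¬∃x A ≡ ∀x ¬A, De Morgan for ∧/∨):
  ((∀r D(r)) ∨ (∃q D(q))) ∧ (∃m ∃t (D(t) ∨ D(m)))
All bound variables are already distinct, so no renaming is needed.
Finally move all quantifiers to the prefix:
  ∀r ∃q ∃m ∃t ((D(r) ∨ D(q)) ∧ (D(t) ∨ D(m)))
The quantifier ∃m sits under an even number of negations (counting the antecedent side of each →), so it remains existential.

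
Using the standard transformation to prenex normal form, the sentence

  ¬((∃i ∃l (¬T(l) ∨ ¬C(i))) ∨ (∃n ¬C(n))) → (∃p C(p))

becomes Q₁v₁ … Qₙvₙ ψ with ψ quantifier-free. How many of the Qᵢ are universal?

0

First replace A → B with ¬A ∨ B.
  ¬¬((∃i ∃l (¬T(l) ∨ ¬C(i))) ∨ (∃n ¬C(n))) ∨ (∃p C(p))
Push ¬ through the quantifiers and connectives to reach negation normal form:
  (∃i ∃l (¬T(l) ∨ ¬C(i))) ∨ (∃n ¬C(n)) ∨ (∃p C(p))
Finally move all quantifiers to the prefix:
  ∃i ∃l ∃n ∃p (¬T(l) ∨ ¬C(i) ∨ ¬C(n) ∨ C(p))
The prefix is ∃i ∃l ∃n ∃p: 0 universal, 4 existential.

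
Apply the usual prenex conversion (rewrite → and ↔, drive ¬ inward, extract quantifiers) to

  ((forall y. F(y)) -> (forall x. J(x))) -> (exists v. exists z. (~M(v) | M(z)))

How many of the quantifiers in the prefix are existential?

3

First replace A → B with ¬A ∨ B.
  ~(~(forall y. F(y)) | (forall x. J(x))) | (exists v. exists z. (~M(v) | M(z)))
Push ¬ through the quantifiers and connectives to reach negation normal form:
  (forall y. F(y)) & (exists x. ~J(x)) | (exists v. exists z. (~M(v) | M(z)))
Extract every quantifier outward, since the variables are now distinct and don't occur free across branches:
  forall y. exists x. exists v. exists z. (F(y) & ~J(x) | ~M(v) | M(z))
The prefix is forall y exists x exists v exists z: 1 universal, 3 existential.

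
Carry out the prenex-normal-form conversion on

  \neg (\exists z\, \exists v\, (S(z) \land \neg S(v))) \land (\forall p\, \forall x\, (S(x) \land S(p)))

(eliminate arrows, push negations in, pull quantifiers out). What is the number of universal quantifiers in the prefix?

Push ¬ through the quantifiers and connectives to reach negation normal form:
  (\forall z\, \forall v\, (\neg S(z) \lor S(v))) \land (\forall p\, \forall x\, (S(x) \land S(p)))
All bound variables are already distinct, so no renaming is needed.
Pull the quantifiers to the front (each side's bound variable is not free in the other side):
  \forall z\, \forall v\, \forall p\, \forall x\, ((\neg S(z) \lor S(v)) \land S(x) \land S(p))
The prefix is \forall z \forall v \forall p \forall x: 4 universal, 0 existential.

4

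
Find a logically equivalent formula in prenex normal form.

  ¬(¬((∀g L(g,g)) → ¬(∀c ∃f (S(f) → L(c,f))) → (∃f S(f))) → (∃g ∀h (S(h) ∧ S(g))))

Rewrite implications/biconditionals: A → B as ¬A ∨ B.
  ¬(¬¬(¬(∀g L(g,g)) ∨ ¬¬(∀c ∃f (¬S(f) ∨ L(c,f))) ∨ (∃f S(f))) ∨ (∃g ∀h (S(h) ∧ S(g))))
Move each ¬ inward, flipping quantifiers it crosses:
  (∀g L(g,g)) ∧ (∃c ∀f (S(f) ∧ ¬L(c,f))) ∧ (∀f ¬S(f)) ∧ (∀g ∃h (¬S(h) ∨ ¬S(g)))
Give each quantifier a distinct variable: f↦r, g↦q.
  (∀g L(g,g)) ∧ (∃c ∀f (S(f) ∧ ¬L(c,f))) ∧ (∀r ¬S(r)) ∧ (∀q ∃h (¬S(h) ∨ ¬S(q)))
Extract every quantifier outward, since the variables are now distinct and don't occur free across branches:
  ∀g ∃c ∀f ∀r ∀q ∃h (L(g,g) ∧ S(f) ∧ ¬L(c,f) ∧ ¬S(r) ∧ (¬S(h) ∨ ¬S(q)))

∀g ∃c ∀f ∀r ∀q ∃h (L(g,g) ∧ S(f) ∧ ¬L(c,f) ∧ ¬S(r) ∧ (¬S(h) ∨ ¬S(q)))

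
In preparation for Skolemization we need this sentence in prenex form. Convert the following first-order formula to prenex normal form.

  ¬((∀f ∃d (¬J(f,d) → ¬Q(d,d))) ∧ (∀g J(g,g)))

First replace A → B with ¬A ∨ B.
  ¬((∀f ∃d (¬¬J(f,d) ∨ ¬Q(d,d))) ∧ (∀g J(g,g)))
Move each ¬ inward, flipping quantifiers it crosses:
  (∃f ∀d (¬J(f,d) ∧ Q(d,d))) ∨ (∃g ¬J(g,g))
All bound variables are already distinct, so no renaming is needed.
Extract every quantifier outward, since the variables are now distinct and don't occur free across branches:
  ∃f ∀d ∃g (¬J(f,d) ∧ Q(d,d) ∨ ¬J(g,g))

∃f ∀d ∃g (¬J(f,d) ∧ Q(d,d) ∨ ¬J(g,g))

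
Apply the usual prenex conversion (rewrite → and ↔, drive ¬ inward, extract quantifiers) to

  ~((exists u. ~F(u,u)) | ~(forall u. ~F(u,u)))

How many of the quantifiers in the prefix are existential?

0

Move each ¬ inward, flipping quantifiers it crosses:
  (forall u. F(u,u)) & (forall u. ~F(u,u))
Give each quantifier a distinct variable: u↦u1.
  (forall u. F(u,u)) & (forall u1. ~F(u1,u1))
Finally move all quantifiers to the prefix:
  forall u. forall u1. (F(u,u) & ~F(u1,u1))
The prefix is forall u forall u1: 2 universal, 0 existential.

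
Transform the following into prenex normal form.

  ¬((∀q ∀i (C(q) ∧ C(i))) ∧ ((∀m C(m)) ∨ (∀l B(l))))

∃q ∃i ∃m ∃l (¬C(q) ∨ ¬C(i) ∨ ¬C(m) ∧ ¬B(l))

Move each ¬ inward, flipping quantifiers it crosses:
  (∃q ∃i (¬C(q) ∨ ¬C(i))) ∨ (∃m ¬C(m)) ∧ (∃l ¬B(l))
Finally move all quantifiers to the prefix:
  ∃q ∃i ∃m ∃l (¬C(q) ∨ ¬C(i) ∨ ¬C(m) ∧ ¬B(l))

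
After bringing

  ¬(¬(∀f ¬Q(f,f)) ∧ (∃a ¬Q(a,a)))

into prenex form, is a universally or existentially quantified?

Drive negations inward (¬∀x A ≡ ∃x ¬A, ¬∃x A ≡ ∀x ¬A, De Morgan for ∧/∨):
  (∀f ¬Q(f,f)) ∨ (∀a Q(a,a))
Pull the quantifiers to the front (each side's bound variable is not free in the other side):
  ∀f ∀a (¬Q(f,f) ∨ Q(a,a))
The quantifier ∃a sits under an odd number of negations, so it flips to ∀a.

universal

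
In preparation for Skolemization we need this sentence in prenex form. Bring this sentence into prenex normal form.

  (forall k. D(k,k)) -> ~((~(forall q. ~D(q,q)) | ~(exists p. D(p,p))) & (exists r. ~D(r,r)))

Rewrite implications/biconditionals: A → B as ¬A ∨ B.
  ~(forall k. D(k,k)) | ~((~(forall q. ~D(q,q)) | ~(exists p. D(p,p))) & (exists r. ~D(r,r)))
Push ¬ through the quantifiers and connectives to reach negation normal form:
  (exists k. ~D(k,k)) | (forall q. ~D(q,q)) & (exists p. D(p,p)) | (forall r. D(r,r))
Pull the quantifiers to the front (each side's bound variable is not free in the other side):
  exists k. forall q. exists p. forall r. (~D(k,k) | ~D(q,q) & D(p,p) | D(r,r))

exists k. forall q. exists p. forall r. (~D(k,k) | ~D(q,q) & D(p,p) | D(r,r))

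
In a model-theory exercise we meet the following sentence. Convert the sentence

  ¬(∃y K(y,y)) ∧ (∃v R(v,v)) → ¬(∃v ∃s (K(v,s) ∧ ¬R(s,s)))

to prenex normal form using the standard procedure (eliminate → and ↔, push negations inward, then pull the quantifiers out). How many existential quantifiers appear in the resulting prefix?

Eliminate → and ↔ using ¬ and ∨.
  ¬(¬(∃y K(y,y)) ∧ (∃v R(v,v))) ∨ ¬(∃v ∃s (K(v,s) ∧ ¬R(s,s)))
Push ¬ through the quantifiers and connectives to reach negation normal form:
  (∃y K(y,y)) ∨ (∀v ¬R(v,v)) ∨ (∀v ∀s (¬K(v,s) ∨ R(s,s)))
Give each quantifier a distinct variable: v↦v1.
  (∃y K(y,y)) ∨ (∀v ¬R(v,v)) ∨ (∀v1 ∀s (¬K(v1,s) ∨ R(s,s)))
Pull the quantifiers to the front (each side's bound variable is not free in the other side):
  ∃y ∀v ∀v1 ∀s (K(y,y) ∨ ¬R(v,v) ∨ ¬K(v1,s) ∨ R(s,s))
The prefix is ∃y ∀v ∀v1 ∀s: 3 universal, 1 existential.

1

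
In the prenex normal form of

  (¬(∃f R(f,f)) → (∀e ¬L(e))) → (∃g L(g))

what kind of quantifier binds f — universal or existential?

universal

Eliminate → and ↔ using ¬ and ∨.
  ¬(¬¬(∃f R(f,f)) ∨ (∀e ¬L(e))) ∨ (∃g L(g))
Drive negations inward (¬∀x A ≡ ∃x ¬A, ¬∃x A ≡ ∀x ¬A, De Morgan for ∧/∨):
  (∀f ¬R(f,f)) ∧ (∃e L(e)) ∨ (∃g L(g))
Finally move all quantifiers to the prefix:
  ∀f ∃e ∃g (¬R(f,f) ∧ L(e) ∨ L(g))
The quantifier ∃f sits under an odd number of negations (counting the antecedent side of each →), so it flips to ∀f.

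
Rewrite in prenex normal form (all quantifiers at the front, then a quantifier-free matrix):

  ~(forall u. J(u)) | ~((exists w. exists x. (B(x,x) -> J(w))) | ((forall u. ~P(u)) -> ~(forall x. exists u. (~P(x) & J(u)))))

exists u. forall w. forall x. forall a. forall v1. exists r. (~J(u) | B(x,x) & ~J(w) & ~P(a) & ~P(v1) & J(r))

Eliminate → and ↔ using ¬ and ∨.
  ~(forall u. J(u)) | ~((exists w. exists x. (~B(x,x) | J(w))) | ~(forall u. ~P(u)) | ~(forall x. exists u. (~P(x) & J(u))))
Move each ¬ inward, flipping quantifiers it crosses:
  (exists u. ~J(u)) | (forall w. forall x. (B(x,x) & ~J(w))) & (forall u. ~P(u)) & (forall x. exists u. (~P(x) & J(u)))
Rename bound variables to avoid capture: u↦a, x↦v1, u↦r.
  (exists u. ~J(u)) | (forall w. forall x. (B(x,x) & ~J(w))) & (forall a. ~P(a)) & (forall v1. exists r. (~P(v1) & J(r)))
Finally move all quantifiers to the prefix:
  exists u. forall w. forall x. forall a. forall v1. exists r. (~J(u) | B(x,x) & ~J(w) & ~P(a) & ~P(v1) & J(r))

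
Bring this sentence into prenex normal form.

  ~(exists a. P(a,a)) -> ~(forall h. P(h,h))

First replace A → B with ¬A ∨ B.
  ~~(exists a. P(a,a)) | ~(forall h. P(h,h))
Push ¬ through the quantifiers and connectives to reach negation normal form:
  (exists a. P(a,a)) | (exists h. ~P(h,h))
All bound variables are already distinct, so no renaming is needed.
Extract every quantifier outward, since the variables are now distinct and don't occur free across branches:
  exists a. exists h. (P(a,a) | ~P(h,h))

exists a. exists h. (P(a,a) | ~P(h,h))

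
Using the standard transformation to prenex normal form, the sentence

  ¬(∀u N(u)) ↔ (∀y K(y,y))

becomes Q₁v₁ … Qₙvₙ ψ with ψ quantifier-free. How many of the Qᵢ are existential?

First replace A → B with ¬A ∨ B; A ↔ B as (¬A ∨ B) ∧ (¬B ∨ A).
  (¬¬(∀u N(u)) ∨ (∀y K(y,y))) ∧ (¬(∀y K(y,y)) ∨ ¬(∀u N(u)))
Drive negations inward (¬∀x A ≡ ∃x ¬A, ¬∃x A ≡ ∀x ¬A, De Morgan for ∧/∨):
  ((∀u N(u)) ∨ (∀y K(y,y))) ∧ ((∃y ¬K(y,y)) ∨ (∃u ¬N(u)))
Rename bound variables to avoid capture: y↦z1, u↦r.
  ((∀u N(u)) ∨ (∀y K(y,y))) ∧ ((∃z1 ¬K(z1,z1)) ∨ (∃r ¬N(r)))
Finally move all quantifiers to the prefix:
  ∀u ∀y ∃z1 ∃r ((N(u) ∨ K(y,y)) ∧ (¬K(z1,z1) ∨ ¬N(r)))
The prefix is ∀u ∀y ∃z1 ∃r: 2 universal, 2 existential.

2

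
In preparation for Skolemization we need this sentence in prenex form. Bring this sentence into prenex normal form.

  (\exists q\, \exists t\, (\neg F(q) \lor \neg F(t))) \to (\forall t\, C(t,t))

\forall q\, \forall t\, \forall b\, (F(q) \land F(t) \lor C(b,b))

First replace A → B with ¬A ∨ B.
  \neg (\exists q\, \exists t\, (\neg F(q) \lor \neg F(t))) \lor (\forall t\, C(t,t))
Move each ¬ inward, flipping quantifiers it crosses:
  (\forall q\, \forall t\, (F(q) \land F(t))) \lor (\forall t\, C(t,t))
Standardize variables apart so no two quantifiers bind the same name: t↦b.
  (\forall q\, \forall t\, (F(q) \land F(t))) \lor (\forall b\, C(b,b))
Pull the quantifiers to the front (each side's bound variable is not free in the other side):
  \forall q\, \forall t\, \forall b\, (F(q) \land F(t) \lor C(b,b))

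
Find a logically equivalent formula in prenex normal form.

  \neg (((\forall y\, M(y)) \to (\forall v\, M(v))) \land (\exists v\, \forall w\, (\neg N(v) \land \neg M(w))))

\forall y\, \exists v\, \forall z1\, \exists w\, (M(y) \land \neg M(v) \lor N(z1) \lor M(w))

First replace A → B with ¬A ∨ B.
  \neg ((\neg (\forall y\, M(y)) \lor (\forall v\, M(v))) \land (\exists v\, \forall w\, (\neg N(v) \land \neg M(w))))
Drive negations inward (¬∀x A ≡ ∃x ¬A, ¬∃x A ≡ ∀x ¬A, De Morgan for ∧/∨):
  (\forall y\, M(y)) \land (\exists v\, \neg M(v)) \lor (\forall v\, \exists w\, (N(v) \lor M(w)))
Standardize variables apart so no two quantifiers bind the same name: v↦z1.
  (\forall y\, M(y)) \land (\exists v\, \neg M(v)) \lor (\forall z1\, \exists w\, (N(z1) \lor M(w)))
Pull the quantifiers to the front (each side's bound variable is not free in the other side):
  \forall y\, \exists v\, \forall z1\, \exists w\, (M(y) \land \neg M(v) \lor N(z1) \lor M(w))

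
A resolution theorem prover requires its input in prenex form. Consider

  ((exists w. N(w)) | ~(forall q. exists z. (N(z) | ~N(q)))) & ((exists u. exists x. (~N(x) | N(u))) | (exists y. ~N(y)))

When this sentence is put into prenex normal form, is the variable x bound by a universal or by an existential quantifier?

existential

Drive negations inward (¬∀x A ≡ ∃x ¬A, ¬∃x A ≡ ∀x ¬A, De Morgan for ∧/∨):
  ((exists w. N(w)) | (exists q. forall z. (~N(z) & N(q)))) & ((exists u. exists x. (~N(x) | N(u))) | (exists y. ~N(y)))
Pull the quantifiers to the front (each side's bound variable is not free in the other side):
  exists w. exists q. forall z. exists u. exists x. exists y. ((N(w) | ~N(z) & N(q)) & (~N(x) | N(u) | ~N(y)))
The quantifier exists x sits under an even number of negations, so it remains existential.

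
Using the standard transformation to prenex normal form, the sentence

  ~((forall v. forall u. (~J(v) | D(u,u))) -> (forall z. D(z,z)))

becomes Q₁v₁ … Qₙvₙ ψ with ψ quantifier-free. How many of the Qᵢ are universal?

Eliminate → and ↔ using ¬ and ∨.
  ~(~(forall v. forall u. (~J(v) | D(u,u))) | (forall z. D(z,z)))
Push ¬ through the quantifiers and connectives to reach negation normal form:
  (forall v. forall u. (~J(v) | D(u,u))) & (exists z. ~D(z,z))
Extract every quantifier outward, since the variables are now distinct and don't occur free across branches:
  forall v. forall u. exists z. ((~J(v) | D(u,u)) & ~D(z,z))
The prefix is forall v forall u exists z: 2 universal, 1 existential.

2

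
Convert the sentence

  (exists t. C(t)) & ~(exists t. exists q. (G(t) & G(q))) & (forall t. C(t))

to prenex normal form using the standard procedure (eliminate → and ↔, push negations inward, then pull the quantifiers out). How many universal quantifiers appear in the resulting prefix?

3

Drive negations inward (¬∀x A ≡ ∃x ¬A, ¬∃x A ≡ ∀x ¬A, De Morgan for ∧/∨):
  (exists t. C(t)) & (forall t. forall q. (~G(t) | ~G(q))) & (forall t. C(t))
Rename bound variables to avoid capture: t↦y1, t↦p.
  (exists t. C(t)) & (forall y1. forall q. (~G(y1) | ~G(q))) & (forall p. C(p))
Extract every quantifier outward, since the variables are now distinct and don't occur free across branches:
  exists t. forall y1. forall q. forall p. (C(t) & (~G(y1) | ~G(q)) & C(p))
The prefix is exists t forall y1 forall q forall p: 3 universal, 1 existential.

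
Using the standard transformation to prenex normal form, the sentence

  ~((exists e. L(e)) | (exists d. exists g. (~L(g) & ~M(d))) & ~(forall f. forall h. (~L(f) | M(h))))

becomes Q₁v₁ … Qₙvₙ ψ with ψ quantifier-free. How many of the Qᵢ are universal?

5

Move each ¬ inward, flipping quantifiers it crosses:
  (forall e. ~L(e)) & ((forall d. forall g. (L(g) | M(d))) | (forall f. forall h. (~L(f) | M(h))))
All bound variables are already distinct, so no renaming is needed.
Finally move all quantifiers to the prefix:
  forall e. forall d. forall g. forall f. forall h. (~L(e) & (L(g) | M(d) | ~L(f) | M(h)))
The prefix is forall e forall d forall g forall f forall h: 5 universal, 0 existential.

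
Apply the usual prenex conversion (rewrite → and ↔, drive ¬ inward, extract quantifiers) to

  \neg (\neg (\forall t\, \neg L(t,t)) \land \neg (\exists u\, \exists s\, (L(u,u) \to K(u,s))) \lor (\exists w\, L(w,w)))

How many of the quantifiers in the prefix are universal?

2

Eliminate → and ↔ using ¬ and ∨.
  \neg (\neg (\forall t\, \neg L(t,t)) \land \neg (\exists u\, \exists s\, (\neg L(u,u) \lor K(u,s))) \lor (\exists w\, L(w,w)))
Drive negations inward (¬∀x A ≡ ∃x ¬A, ¬∃x A ≡ ∀x ¬A, De Morgan for ∧/∨):
  ((\forall t\, \neg L(t,t)) \lor (\exists u\, \exists s\, (\neg L(u,u) \lor K(u,s)))) \land (\forall w\, \neg L(w,w))
All bound variables are already distinct, so no renaming is needed.
Pull the quantifiers to the front (each side's bound variable is not free in the other side):
  \forall t\, \exists u\, \exists s\, \forall w\, ((\neg L(t,t) \lor \neg L(u,u) \lor K(u,s)) \land \neg L(w,w))
The prefix is \forall t \exists u \exists s \forall w: 2 universal, 2 existential.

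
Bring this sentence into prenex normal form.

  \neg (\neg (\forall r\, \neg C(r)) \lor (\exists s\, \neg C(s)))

\forall r\, \forall s\, (\neg C(r) \land C(s))

Drive negations inward (¬∀x A ≡ ∃x ¬A, ¬∃x A ≡ ∀x ¬A, De Morgan for ∧/∨):
  (\forall r\, \neg C(r)) \land (\forall s\, C(s))
All bound variables are already distinct, so no renaming is needed.
Pull the quantifiers to the front (each side's bound variable is not free in the other side):
  \forall r\, \forall s\, (\neg C(r) \land C(s))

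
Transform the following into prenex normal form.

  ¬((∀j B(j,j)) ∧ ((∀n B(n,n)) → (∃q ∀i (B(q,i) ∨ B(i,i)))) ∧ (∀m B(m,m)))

Eliminate → and ↔ using ¬ and ∨.
  ¬((∀j B(j,j)) ∧ (¬(∀n B(n,n)) ∨ (∃q ∀i (B(q,i) ∨ B(i,i)))) ∧ (∀m B(m,m)))
Move each ¬ inward, flipping quantifiers it crosses:
  (∃j ¬B(j,j)) ∨ (∀n B(n,n)) ∧ (∀q ∃i (¬B(q,i) ∧ ¬B(i,i))) ∨ (∃m ¬B(m,m))
All bound variables are already distinct, so no renaming is needed.
Extract every quantifier outward, since the variables are now distinct and don't occur free across branches:
  ∃j ∀n ∀q ∃i ∃m (¬B(j,j) ∨ B(n,n) ∧ ¬B(q,i) ∧ ¬B(i,i) ∨ ¬B(m,m))

∃j ∀n ∀q ∃i ∃m (¬B(j,j) ∨ B(n,n) ∧ ¬B(q,i) ∧ ¬B(i,i) ∨ ¬B(m,m))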